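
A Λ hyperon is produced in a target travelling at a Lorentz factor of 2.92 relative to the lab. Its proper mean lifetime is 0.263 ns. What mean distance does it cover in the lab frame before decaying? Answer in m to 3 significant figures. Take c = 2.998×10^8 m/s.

d ≈ 0.216 m

β = √(1 − 1/γ²) = √(1 − 1/2.92²) = 0.93953
Dilated lifetime: Δt = γτ₀ = 2.92 × 0.263 ns = 0.76796 ns
d = vΔt = 0.93953c × 0.76796 ns = 2.8167×10^8 m/s × 7.6796×10^-10 s = 0.216 m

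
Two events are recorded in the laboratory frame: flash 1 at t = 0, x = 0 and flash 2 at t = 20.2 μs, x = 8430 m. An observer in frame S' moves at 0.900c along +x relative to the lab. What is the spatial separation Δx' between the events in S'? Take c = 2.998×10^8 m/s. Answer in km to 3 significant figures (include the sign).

Δx' ≈ 6.84 km

γ = 1/√(1 − 0.900²) = 2.2942
Δx' = γ(Δx − vΔt) = 2.2942 × (8430 m − 0.900×(2.998×10^8 m/s)×20.2×10^-6 s)
= 2.2942 × (2979.6 m) = 6.84 km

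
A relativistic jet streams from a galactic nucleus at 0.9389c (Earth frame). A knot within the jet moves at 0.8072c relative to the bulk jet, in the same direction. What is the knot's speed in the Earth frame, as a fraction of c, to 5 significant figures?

Relativistic velocity addition: u = (u' + v)/(1 + u'v/c²)
= (0.8072 + 0.9389)/(1 + 0.8072×0.9389) = 1.7461/1.757880 = 0.99330

u ≈ 0.99330c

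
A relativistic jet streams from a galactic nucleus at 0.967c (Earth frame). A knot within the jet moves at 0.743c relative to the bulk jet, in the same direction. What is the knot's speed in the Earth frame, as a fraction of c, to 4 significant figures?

u ≈ 0.9951c

Relativistic velocity addition: u = (u' + v)/(1 + u'v/c²)
= (0.743 + 0.967)/(1 + 0.743×0.967) = 1.710/1.71848 = 0.9951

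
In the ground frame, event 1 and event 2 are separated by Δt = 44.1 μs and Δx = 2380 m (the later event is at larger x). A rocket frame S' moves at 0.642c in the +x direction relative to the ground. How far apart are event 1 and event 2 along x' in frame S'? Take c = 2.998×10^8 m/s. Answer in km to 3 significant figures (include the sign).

Δx' ≈ -7.97 km

γ = 1/√(1 − 0.642²) = 1.3043
Δx' = γ(Δx − vΔt) = 1.3043 × (2380 m − 0.642×(2.998×10^8 m/s)×44.1×10^-6 s)
= 1.3043 × (-6108.0 m) = -7.97 km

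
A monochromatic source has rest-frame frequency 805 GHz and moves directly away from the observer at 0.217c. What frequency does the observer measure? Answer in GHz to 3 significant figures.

Relativistic Doppler: f_obs = f_src √((1−β)/(1+β))
= 805 × √(0.78300/1.2170) = 805 × 0.80211 = 646 GHz

f_obs ≈ 646 GHz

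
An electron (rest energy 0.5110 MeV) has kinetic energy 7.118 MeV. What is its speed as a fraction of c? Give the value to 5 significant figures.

γ = 1 + K/(m₀c²) = 1 + 7.118/0.5110 = 14.92955
β = √(1 − 1/γ²) = 0.99775

β ≈ 0.99775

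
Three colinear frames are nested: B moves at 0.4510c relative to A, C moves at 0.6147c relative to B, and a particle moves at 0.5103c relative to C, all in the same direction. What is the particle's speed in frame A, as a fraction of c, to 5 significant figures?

u ≈ 0.94312c

Compose boost 2: (0.6147 + 0.4510)/(1 + 0.6147×0.4510) = 1.0657/1.277230 = 0.8343840
Compose boost 3: (0.5103 + 0.8343840)/(1 + 0.5103×0.8343840) = 1.344684/1.425786 = 0.94312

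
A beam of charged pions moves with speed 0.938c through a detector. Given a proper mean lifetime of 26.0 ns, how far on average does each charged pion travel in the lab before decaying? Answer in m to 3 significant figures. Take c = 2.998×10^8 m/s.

d ≈ 21.1 m

γ = 1/√(1 − 0.938²) = 2.8849
Dilated lifetime: Δt = γτ₀ = 2.8849 × 26.0 ns = 75.007 ns
d = vΔt = 0.938c × 75.007 ns = 2.8121×10^8 m/s × 7.5007×10^-8 s = 21.1 m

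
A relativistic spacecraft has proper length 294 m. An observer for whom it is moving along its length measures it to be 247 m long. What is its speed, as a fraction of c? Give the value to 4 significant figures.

β ≈ 0.5424

γ = L₀/L = 294/247 = 1.19028
β = √(1 − 1/γ²) = 0.5424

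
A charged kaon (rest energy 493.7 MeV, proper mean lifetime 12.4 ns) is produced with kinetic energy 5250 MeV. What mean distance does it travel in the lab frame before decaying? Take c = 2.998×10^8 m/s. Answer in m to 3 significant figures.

d ≈ 43.1 m

γ = 1 + K/(m₀c²) = 1 + 5250/493.7 = 11.634
β = √(1 − 1/γ²) = 0.99630
Dilated lifetime: γτ₀ = 11.634 × 12.4 ns = 144.26 ns
d = βc·γτ₀ = 0.99630 × (2.998×10^8 m/s) × 1.4426×10^-7 s = 43.1 m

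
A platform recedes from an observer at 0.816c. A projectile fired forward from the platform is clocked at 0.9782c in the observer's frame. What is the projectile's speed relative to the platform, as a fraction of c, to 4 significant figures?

u' ≈ 0.8038c

Inverse velocity addition: u' = (u − v)/(1 − uv/c²)
= (0.9782 − 0.816)/(1 − 0.9782×0.816) = 0.1622/0.201789 = 0.8038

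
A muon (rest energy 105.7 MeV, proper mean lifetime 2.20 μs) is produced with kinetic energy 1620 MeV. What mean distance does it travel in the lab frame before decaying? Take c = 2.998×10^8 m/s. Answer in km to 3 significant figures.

γ = 1 + K/(m₀c²) = 1 + 1620/105.7 = 16.326
β = √(1 − 1/γ²) = 0.99812
Dilated lifetime: γτ₀ = 16.326 × 2.20 μs = 35.918 μs
d = βc·γτ₀ = 0.99812 × (2.998×10^8 m/s) × 3.5918×10^-5 s = 10.7 km

d ≈ 10.7 km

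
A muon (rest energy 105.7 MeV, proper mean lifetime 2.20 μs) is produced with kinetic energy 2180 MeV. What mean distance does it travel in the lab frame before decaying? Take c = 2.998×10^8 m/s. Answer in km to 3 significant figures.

γ = 1 + K/(m₀c²) = 1 + 2180/105.7 = 21.624
β = √(1 − 1/γ²) = 0.99893
Dilated lifetime: γτ₀ = 21.624 × 2.20 μs = 47.574 μs
d = βc·γτ₀ = 0.99893 × (2.998×10^8 m/s) × 4.7574×10^-5 s = 14.2 km

d ≈ 14.2 km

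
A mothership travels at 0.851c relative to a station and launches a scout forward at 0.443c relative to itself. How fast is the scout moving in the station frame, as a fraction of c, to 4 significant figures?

u ≈ 0.9397c

Compose boost 2: (0.443 + 0.851)/(1 + 0.443×0.851) = 1.294/1.37699 = 0.9397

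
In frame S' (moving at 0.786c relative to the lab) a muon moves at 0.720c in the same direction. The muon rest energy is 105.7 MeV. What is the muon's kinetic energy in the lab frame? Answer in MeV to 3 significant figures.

u_lab = (0.720 + 0.786)/(1 + 0.720×0.786) = 0.961735
γ = 1/√(1 − 0.961735²) = 3.6499
K = (γ − 1)m₀c² = (3.6499 − 1) × 105.7 = 2.6499 × 105.7 = 280 MeV

K ≈ 280 MeV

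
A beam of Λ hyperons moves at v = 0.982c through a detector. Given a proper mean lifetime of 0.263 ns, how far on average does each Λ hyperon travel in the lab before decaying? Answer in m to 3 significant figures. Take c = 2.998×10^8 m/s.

γ = 1/√(1 − 0.982²) = 5.2943
Dilated lifetime: Δt = γτ₀ = 5.2943 × 0.263 ns = 1.3924 ns
d = vΔt = 0.982c × 1.3924 ns = 2.9440×10^8 m/s × 1.3924×10^-9 s = 0.410 m

d ≈ 0.410 m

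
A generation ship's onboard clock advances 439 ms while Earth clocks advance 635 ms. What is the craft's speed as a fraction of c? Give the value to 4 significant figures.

β ≈ 0.7225

γ = Δt/τ₀ = 635/439 = 1.44647
β = √(1 − 1/γ²) = √(1 − 1/1.44647²) = 0.7225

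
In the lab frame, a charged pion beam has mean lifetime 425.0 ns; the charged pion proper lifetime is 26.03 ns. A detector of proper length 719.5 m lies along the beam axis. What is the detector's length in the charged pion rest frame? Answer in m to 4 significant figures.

Time dilation ⇒ γ = Δt/τ₀ = 425.0/26.03 = 16.3273
Length contraction: L = L₀/γ = 719.5/16.3273 = 44.07 m

L ≈ 44.07 m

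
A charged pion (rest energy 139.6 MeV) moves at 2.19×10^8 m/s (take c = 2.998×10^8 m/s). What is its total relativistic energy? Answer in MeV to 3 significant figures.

β = v/c = 2.19×10^8 / 2.998×10^8 = 0.73049
γ = 1/√(1 − 0.73049²) = 1.4643
E = γm₀c² = 1.4643 × 139.6 MeV = 204 MeV

E ≈ 204 MeV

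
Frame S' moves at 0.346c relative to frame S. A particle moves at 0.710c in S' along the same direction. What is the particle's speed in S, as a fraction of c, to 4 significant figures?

u ≈ 0.8477c

Relativistic velocity addition: u = (u' + v)/(1 + u'v/c²)
= (0.710 + 0.346)/(1 + 0.710×0.346) = 1.056/1.24566 = 0.8477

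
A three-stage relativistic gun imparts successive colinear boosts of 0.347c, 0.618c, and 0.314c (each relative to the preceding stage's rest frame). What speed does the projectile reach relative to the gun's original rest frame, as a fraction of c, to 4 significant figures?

u ≈ 0.8872c

Compose boost 2: (0.618 + 0.347)/(1 + 0.618×0.347) = 0.9650/1.21445 = 0.794601
Compose boost 3: (0.314 + 0.794601)/(1 + 0.314×0.794601) = 1.10860/1.24950 = 0.8872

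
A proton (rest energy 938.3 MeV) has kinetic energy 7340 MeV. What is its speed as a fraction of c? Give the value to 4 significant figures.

γ = 1 + K/(m₀c²) = 1 + 7340/938.3 = 8.82266
β = √(1 − 1/γ²) = 0.9936

β ≈ 0.9936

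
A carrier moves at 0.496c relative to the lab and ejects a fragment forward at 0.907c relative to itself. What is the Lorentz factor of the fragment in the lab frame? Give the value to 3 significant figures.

γ ≈ 3.96

u_lab = (0.907 + 0.496)/(1 + 0.907×0.496) = 1.403/1.44987 = 0.967672
γ = 1/√(1 − 0.967672²) = 3.96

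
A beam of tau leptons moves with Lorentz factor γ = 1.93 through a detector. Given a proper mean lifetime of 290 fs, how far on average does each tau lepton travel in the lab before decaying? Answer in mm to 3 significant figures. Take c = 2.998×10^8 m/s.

β = √(1 − 1/γ²) = √(1 − 1/1.93²) = 0.85530
Dilated lifetime: Δt = γτ₀ = 1.93 × 290 fs = 559.70 fs
d = vΔt = 0.85530c × 559.70 fs = 2.5642×10^8 m/s × 5.5970×10^-13 s = 0.144 mm

d ≈ 0.144 mm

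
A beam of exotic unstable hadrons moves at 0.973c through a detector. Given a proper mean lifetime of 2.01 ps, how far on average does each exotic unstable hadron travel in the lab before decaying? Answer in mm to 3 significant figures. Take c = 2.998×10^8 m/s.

γ = 1/√(1 − 0.973²) = 4.3327
Dilated lifetime: Δt = γτ₀ = 4.3327 × 2.01 ps = 8.7086 ps
d = vΔt = 0.973c × 8.7086 ps = 2.9171×10^8 m/s × 8.7086×10^-12 s = 2.54 mm

d ≈ 2.54 mm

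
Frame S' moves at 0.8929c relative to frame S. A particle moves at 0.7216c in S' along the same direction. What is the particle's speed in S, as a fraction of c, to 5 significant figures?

u ≈ 0.98187c

Relativistic velocity addition: u = (u' + v)/(1 + u'v/c²)
= (0.7216 + 0.8929)/(1 + 0.7216×0.8929) = 1.6145/1.644317 = 0.98187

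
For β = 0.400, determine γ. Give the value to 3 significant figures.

γ = 1/√(1 − β²) = 1/√(1 − 0.400²) = 1/√(0.84000) = 1.09

γ ≈ 1.09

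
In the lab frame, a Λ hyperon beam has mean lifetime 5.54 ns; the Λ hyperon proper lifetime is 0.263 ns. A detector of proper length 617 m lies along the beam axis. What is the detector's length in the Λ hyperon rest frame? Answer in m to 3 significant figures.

Time dilation ⇒ γ = Δt/τ₀ = 5.54/0.263 = 21.065
Length contraction: L = L₀/γ = 617/21.065 = 29.3 m

L ≈ 29.3 m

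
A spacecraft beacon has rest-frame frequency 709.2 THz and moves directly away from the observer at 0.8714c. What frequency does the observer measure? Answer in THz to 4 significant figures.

f_obs ≈ 185.9 THz

Relativistic Doppler: f_obs = f_src √((1−β)/(1+β))
= 709.2 × √(0.128600/1.87140) = 709.2 × 0.262142 = 185.9 THz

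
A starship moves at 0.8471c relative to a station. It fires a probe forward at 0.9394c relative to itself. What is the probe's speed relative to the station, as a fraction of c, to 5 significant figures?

Relativistic velocity addition: u = (u' + v)/(1 + u'v/c²)
= (0.9394 + 0.8471)/(1 + 0.9394×0.8471) = 1.7865/1.795766 = 0.99484

u ≈ 0.99484c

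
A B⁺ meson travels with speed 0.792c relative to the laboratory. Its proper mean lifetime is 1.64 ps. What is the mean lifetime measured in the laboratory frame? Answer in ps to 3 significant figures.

Δt ≈ 2.69 ps

γ = 1/√(1 − 0.792²) = 1.6379
Time dilation: Δt = γτ₀ = 1.6379 × 1.64 ps = 2.69 ps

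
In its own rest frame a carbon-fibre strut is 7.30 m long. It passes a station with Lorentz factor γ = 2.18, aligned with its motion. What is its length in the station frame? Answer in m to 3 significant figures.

γ = 2.18 (given)
Length contraction: L = L₀/γ = 7.30/2.18 = 3.35 m

L ≈ 3.35 m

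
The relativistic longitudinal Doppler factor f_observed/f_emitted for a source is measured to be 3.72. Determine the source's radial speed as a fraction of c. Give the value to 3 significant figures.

β ≈ 0.865

f_obs/f_src = √((1+β)/(1−β)) = 3.72  ⇒  (1+β)/(1−β) = 13.838
β = |1 − D²|/(1 + D²) = |1 − 13.838|/(1 + 13.838) = 0.865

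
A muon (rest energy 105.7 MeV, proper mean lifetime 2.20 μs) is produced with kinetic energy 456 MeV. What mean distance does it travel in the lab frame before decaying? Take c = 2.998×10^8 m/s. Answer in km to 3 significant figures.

d ≈ 3.44 km

γ = 1 + K/(m₀c²) = 1 + 456/105.7 = 5.3141
β = √(1 − 1/γ²) = 0.98213
Dilated lifetime: γτ₀ = 5.3141 × 2.20 μs = 11.691 μs
d = βc·γτ₀ = 0.98213 × (2.998×10^8 m/s) × 1.1691×10^-5 s = 3.44 km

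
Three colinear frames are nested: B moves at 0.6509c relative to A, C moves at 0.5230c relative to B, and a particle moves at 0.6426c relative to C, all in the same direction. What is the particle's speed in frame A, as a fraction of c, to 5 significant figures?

Compose boost 2: (0.5230 + 0.6509)/(1 + 0.5230×0.6509) = 1.1739/1.340421 = 0.8757698
Compose boost 3: (0.6426 + 0.8757698)/(1 + 0.6426×0.8757698) = 1.518370/1.562770 = 0.97159

u ≈ 0.97159c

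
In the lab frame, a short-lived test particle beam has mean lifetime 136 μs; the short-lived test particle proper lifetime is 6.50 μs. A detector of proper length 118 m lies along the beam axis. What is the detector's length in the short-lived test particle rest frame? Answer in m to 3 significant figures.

L ≈ 5.64 m

Time dilation ⇒ γ = Δt/τ₀ = 136/6.50 = 20.923
Length contraction: L = L₀/γ = 118/20.923 = 5.64 m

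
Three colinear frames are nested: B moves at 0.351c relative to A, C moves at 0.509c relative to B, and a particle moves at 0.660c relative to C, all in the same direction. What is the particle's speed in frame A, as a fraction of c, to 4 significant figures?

Compose boost 2: (0.509 + 0.351)/(1 + 0.509×0.351) = 0.8600/1.17866 = 0.729643
Compose boost 3: (0.660 + 0.729643)/(1 + 0.660×0.729643) = 1.38964/1.48156 = 0.9380

u ≈ 0.9380c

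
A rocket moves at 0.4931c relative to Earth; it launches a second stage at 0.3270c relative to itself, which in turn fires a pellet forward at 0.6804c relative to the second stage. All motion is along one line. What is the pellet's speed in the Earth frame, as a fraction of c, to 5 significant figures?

u ≈ 0.93658c

Compose boost 2: (0.3270 + 0.4931)/(1 + 0.3270×0.4931) = 0.82010/1.161244 = 0.7062256
Compose boost 3: (0.6804 + 0.7062256)/(1 + 0.6804×0.7062256) = 1.386626/1.480516 = 0.93658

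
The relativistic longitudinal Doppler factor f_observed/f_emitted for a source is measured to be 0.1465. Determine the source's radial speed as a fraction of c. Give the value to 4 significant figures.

β ≈ 0.9580

f_obs/f_src = √((1−β)/(1+β)) = 0.1465  ⇒  (1−β)/(1+β) = 0.0214622
β = |1 − D²|/(1 + D²) = |1 − 0.0214622|/(1 + 0.0214622) = 0.9580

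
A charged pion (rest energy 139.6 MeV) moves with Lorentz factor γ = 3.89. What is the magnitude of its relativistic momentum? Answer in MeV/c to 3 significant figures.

p ≈ 525 MeV/c

β = √(1 − 1/γ²) = √(1 − 1/3.89²) = 0.96639
p = γβm₀c = 3.89 × 0.96639 × 139.6 MeV/c = 525 MeV/c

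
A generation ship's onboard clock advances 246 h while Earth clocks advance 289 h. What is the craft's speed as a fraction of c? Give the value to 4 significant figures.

β ≈ 0.5248

γ = Δt/τ₀ = 289/246 = 1.17480
β = √(1 − 1/γ²) = √(1 − 1/1.17480²) = 0.5248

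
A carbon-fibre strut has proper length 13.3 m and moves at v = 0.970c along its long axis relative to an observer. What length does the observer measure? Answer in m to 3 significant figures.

L ≈ 3.23 m

γ = 1/√(1 − 0.970²) = 4.1135
Length contraction: L = L₀/γ = 13.3/4.1135 = 3.23 m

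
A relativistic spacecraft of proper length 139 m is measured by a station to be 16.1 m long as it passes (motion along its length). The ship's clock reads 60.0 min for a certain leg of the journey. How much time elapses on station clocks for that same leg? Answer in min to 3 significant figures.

Length contraction ⇒ γ = L₀/L = 139/16.1 = 8.6335
Time dilation: Δt = γτ₀ = 8.6335 × 60.0 min = 518 min

Δt ≈ 518 min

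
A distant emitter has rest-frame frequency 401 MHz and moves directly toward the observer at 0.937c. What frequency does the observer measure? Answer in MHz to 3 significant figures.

Relativistic Doppler: f_obs = f_src √((1+β)/(1−β))
= 401 × √(1.9370/0.063000) = 401 × 5.5449 = 2220 MHz

f_obs ≈ 2220 MHz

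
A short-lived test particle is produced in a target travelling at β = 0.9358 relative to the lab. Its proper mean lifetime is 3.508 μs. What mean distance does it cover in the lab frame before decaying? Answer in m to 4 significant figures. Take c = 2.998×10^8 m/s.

γ = 1/√(1 − 0.9358²) = 2.83663
Dilated lifetime: Δt = γτ₀ = 2.83663 × 3.508 μs = 9.95089 μs
d = vΔt = 0.9358c × 9.95089 μs = 2.80553×10^8 m/s × 9.95089×10^-6 s = 2792 m

d ≈ 2792 m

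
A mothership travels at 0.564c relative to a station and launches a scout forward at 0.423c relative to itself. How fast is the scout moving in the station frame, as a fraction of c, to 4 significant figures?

u ≈ 0.7969c

Compose boost 2: (0.423 + 0.564)/(1 + 0.423×0.564) = 0.9870/1.23857 = 0.7969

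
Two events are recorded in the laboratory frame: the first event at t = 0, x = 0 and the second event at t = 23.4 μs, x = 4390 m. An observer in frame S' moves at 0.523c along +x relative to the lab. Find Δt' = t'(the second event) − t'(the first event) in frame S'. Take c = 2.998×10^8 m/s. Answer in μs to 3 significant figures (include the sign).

Δt' ≈ 18.5 μs

γ = 1/√(1 − 0.523²) = 1.1733
Δt' = γ(Δt − vΔx/c²) = 1.1733 × (23.4 μs − 0.523×4390 m / (2.998×10^8 m/s))
= 1.1733 × (15.742 μs) = 18.5 μs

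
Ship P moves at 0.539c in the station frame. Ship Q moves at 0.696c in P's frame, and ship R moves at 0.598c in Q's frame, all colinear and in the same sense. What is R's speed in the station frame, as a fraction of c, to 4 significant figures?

u ≈ 0.9733c

Compose boost 2: (0.696 + 0.539)/(1 + 0.696×0.539) = 1.235/1.37514 = 0.898088
Compose boost 3: (0.598 + 0.898088)/(1 + 0.598×0.898088) = 1.49609/1.53706 = 0.9733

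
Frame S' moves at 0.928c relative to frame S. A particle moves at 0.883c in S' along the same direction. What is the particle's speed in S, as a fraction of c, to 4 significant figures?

u ≈ 0.9954c

Relativistic velocity addition: u = (u' + v)/(1 + u'v/c²)
= (0.883 + 0.928)/(1 + 0.883×0.928) = 1.811/1.81942 = 0.9954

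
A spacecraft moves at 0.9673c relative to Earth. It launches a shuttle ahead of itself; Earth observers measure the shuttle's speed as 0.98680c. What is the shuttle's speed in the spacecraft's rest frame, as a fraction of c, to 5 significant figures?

Inverse velocity addition: u' = (u − v)/(1 − uv/c²)
= (0.98680 − 0.9673)/(1 − 0.98680×0.9673) = 0.019500/0.04546836 = 0.42887

u' ≈ 0.42887c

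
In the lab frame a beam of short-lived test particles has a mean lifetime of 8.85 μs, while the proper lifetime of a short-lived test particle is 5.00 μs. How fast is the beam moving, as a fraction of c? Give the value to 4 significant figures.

γ = Δt/τ₀ = 8.85/5.00 = 1.77000
β = √(1 − 1/γ²) = √(1 − 1/1.77000²) = 0.8251

β ≈ 0.8251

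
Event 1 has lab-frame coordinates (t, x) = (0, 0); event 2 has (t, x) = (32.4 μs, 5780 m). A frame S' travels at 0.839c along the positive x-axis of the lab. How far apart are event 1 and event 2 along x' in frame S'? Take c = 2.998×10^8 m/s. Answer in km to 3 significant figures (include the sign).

Δx' ≈ -4.35 km

γ = 1/√(1 − 0.839²) = 1.8378
Δx' = γ(Δx − vΔt) = 1.8378 × (5780 m − 0.839×(2.998×10^8 m/s)×32.4×10^-6 s)
= 1.8378 × (-2369.6 m) = -4.35 km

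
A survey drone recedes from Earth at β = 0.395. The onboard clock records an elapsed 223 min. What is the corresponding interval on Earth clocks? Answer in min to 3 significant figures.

Δt ≈ 243 min

γ = 1/√(1 − 0.395²) = 1.0885
Time dilation: Δt = γτ₀ = 1.0885 × 223 min = 243 min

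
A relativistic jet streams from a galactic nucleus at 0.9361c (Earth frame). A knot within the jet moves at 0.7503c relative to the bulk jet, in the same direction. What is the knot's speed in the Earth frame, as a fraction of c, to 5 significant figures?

Relativistic velocity addition: u = (u' + v)/(1 + u'v/c²)
= (0.7503 + 0.9361)/(1 + 0.7503×0.9361) = 1.6864/1.702356 = 0.99063

u ≈ 0.99063c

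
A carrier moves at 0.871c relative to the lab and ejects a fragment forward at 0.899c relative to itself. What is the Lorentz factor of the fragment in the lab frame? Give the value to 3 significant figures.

γ ≈ 8.29

u_lab = (0.899 + 0.871)/(1 + 0.899×0.871) = 1.770/1.78303 = 0.992693
γ = 1/√(1 − 0.992693²) = 8.29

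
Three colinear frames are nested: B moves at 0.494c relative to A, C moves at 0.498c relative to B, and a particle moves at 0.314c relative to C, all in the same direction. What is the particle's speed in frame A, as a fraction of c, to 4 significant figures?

Compose boost 2: (0.498 + 0.494)/(1 + 0.498×0.494) = 0.9920/1.24601 = 0.796140
Compose boost 3: (0.314 + 0.796140)/(1 + 0.314×0.796140) = 1.11014/1.24999 = 0.8881

u ≈ 0.8881c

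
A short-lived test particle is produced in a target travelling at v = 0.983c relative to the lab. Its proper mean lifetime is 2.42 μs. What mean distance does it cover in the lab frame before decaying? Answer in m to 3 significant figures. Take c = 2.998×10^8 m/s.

γ = 1/√(1 − 0.983²) = 5.4465
Dilated lifetime: Δt = γτ₀ = 5.4465 × 2.42 μs = 13.180 μs
d = vΔt = 0.983c × 13.180 μs = 2.9470×10^8 m/s × 1.3180×10^-5 s = 3880 m

d ≈ 3880 m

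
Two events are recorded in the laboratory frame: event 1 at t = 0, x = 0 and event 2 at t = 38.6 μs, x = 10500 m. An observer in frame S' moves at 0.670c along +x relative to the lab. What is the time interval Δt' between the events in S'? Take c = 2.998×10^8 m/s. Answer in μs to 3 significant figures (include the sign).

γ = 1/√(1 − 0.670²) = 1.3471
Δt' = γ(Δt − vΔx/c²) = 1.3471 × (38.6 μs − 0.670×10500 m / (2.998×10^8 m/s))
= 1.3471 × (15.134 μs) = 20.4 μs

Δt' ≈ 20.4 μs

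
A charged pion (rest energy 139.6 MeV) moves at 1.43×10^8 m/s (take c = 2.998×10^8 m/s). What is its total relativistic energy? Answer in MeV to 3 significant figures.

β = v/c = 1.43×10^8 / 2.998×10^8 = 0.47698
γ = 1/√(1 − 0.47698²) = 1.1378
E = γm₀c² = 1.1378 × 139.6 MeV = 159 MeV

E ≈ 159 MeV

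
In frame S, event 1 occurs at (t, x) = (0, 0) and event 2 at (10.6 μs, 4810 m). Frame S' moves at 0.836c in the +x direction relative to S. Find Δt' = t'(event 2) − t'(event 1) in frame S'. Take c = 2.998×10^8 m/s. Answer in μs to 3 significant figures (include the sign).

Δt' ≈ -5.13 μs

γ = 1/√(1 − 0.836²) = 1.8224
Δt' = γ(Δt − vΔx/c²) = 1.8224 × (10.6 μs − 0.836×4810 m / (2.998×10^8 m/s))
= 1.8224 × (-2.8128 μs) = -5.13 μs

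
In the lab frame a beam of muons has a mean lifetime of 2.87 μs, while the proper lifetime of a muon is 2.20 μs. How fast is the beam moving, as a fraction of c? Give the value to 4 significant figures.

β ≈ 0.6422

γ = Δt/τ₀ = 2.87/2.20 = 1.30455
β = √(1 − 1/γ²) = √(1 − 1/1.30455²) = 0.6422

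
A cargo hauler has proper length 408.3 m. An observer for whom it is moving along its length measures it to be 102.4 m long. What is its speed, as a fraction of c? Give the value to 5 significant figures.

γ = L₀/L = 408.3/102.4 = 3.987305
β = √(1 − 1/γ²) = 0.96804

β ≈ 0.96804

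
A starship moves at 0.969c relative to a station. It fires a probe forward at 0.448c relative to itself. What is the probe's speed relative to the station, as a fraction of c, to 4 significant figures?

Relativistic velocity addition: u = (u' + v)/(1 + u'v/c²)
= (0.448 + 0.969)/(1 + 0.448×0.969) = 1.417/1.43411 = 0.9881

u ≈ 0.9881c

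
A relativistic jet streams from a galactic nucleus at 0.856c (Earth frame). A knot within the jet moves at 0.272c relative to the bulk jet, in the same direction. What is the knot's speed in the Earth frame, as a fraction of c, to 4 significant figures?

u ≈ 0.9150c

Relativistic velocity addition: u = (u' + v)/(1 + u'v/c²)
= (0.272 + 0.856)/(1 + 0.272×0.856) = 1.128/1.23283 = 0.9150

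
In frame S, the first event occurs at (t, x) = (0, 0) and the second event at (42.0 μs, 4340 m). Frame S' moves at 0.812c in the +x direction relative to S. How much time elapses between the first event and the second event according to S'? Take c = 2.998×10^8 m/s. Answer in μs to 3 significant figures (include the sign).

Δt' ≈ 51.8 μs

γ = 1/√(1 − 0.812²) = 1.7133
Δt' = γ(Δt − vΔx/c²) = 1.7133 × (42.0 μs − 0.812×4340 m / (2.998×10^8 m/s))
= 1.7133 × (30.245 μs) = 51.8 μs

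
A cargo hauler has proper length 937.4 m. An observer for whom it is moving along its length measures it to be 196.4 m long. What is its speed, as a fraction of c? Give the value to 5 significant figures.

γ = L₀/L = 937.4/196.4 = 4.772912
β = √(1 − 1/γ²) = 0.97781

β ≈ 0.97781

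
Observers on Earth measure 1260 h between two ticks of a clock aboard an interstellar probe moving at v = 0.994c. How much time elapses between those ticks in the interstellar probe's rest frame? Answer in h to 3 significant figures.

τ₀ ≈ 138 h

γ = 1/√(1 − 0.994²) = 9.1424
Proper time: τ₀ = Δt/γ = 1260/9.1424 = 138 h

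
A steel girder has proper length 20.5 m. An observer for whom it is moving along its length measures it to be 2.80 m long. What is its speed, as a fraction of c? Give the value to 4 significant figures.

γ = L₀/L = 20.5/2.80 = 7.32143
β = √(1 − 1/γ²) = 0.9906

β ≈ 0.9906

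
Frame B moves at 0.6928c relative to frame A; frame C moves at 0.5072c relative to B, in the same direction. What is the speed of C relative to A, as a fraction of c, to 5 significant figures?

Compose boost 2: (0.5072 + 0.6928)/(1 + 0.5072×0.6928) = 1.2000/1.351388 = 0.88798

u ≈ 0.88798c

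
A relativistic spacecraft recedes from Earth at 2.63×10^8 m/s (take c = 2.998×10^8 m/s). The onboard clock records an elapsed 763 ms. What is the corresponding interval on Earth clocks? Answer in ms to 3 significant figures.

β = v/c = 2.63×10^8 / 2.998×10^8 = 0.87725
γ = 1/√(1 − 0.87725²) = 2.0832
Time dilation: Δt = γτ₀ = 2.0832 × 763 ms = 1590 ms

Δt ≈ 1590 ms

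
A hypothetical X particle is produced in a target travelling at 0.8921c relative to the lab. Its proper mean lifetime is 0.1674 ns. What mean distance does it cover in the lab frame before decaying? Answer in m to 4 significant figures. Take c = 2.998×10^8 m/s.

d ≈ 0.09909 m

γ = 1/√(1 − 0.8921²) = 2.21318
Dilated lifetime: Δt = γτ₀ = 2.21318 × 0.1674 ns = 0.370487 ns
d = vΔt = 0.8921c × 0.370487 ns = 2.67452×10^8 m/s × 3.70487×10^-10 s = 0.09909 m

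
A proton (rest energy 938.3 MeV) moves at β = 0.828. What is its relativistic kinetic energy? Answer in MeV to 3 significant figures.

K ≈ 735 MeV

γ = 1/√(1 − 0.828²) = 1.7834
K = (γ − 1)m₀c² = (1.7834 − 1) × 938.3 MeV = 0.78340 × 938.3 MeV = 735 MeV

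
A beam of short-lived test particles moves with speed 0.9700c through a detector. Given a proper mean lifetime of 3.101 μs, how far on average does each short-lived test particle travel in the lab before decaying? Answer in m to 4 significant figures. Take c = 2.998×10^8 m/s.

d ≈ 3709 m

γ = 1/√(1 − 0.9700²) = 4.11345
Dilated lifetime: Δt = γτ₀ = 4.11345 × 3.101 μs = 12.7558 μs
d = vΔt = 0.9700c × 12.7558 μs = 2.90806×10^8 m/s × 1.27558×10^-5 s = 3709 m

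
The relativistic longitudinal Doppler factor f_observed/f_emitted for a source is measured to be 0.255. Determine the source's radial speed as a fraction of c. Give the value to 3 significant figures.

β ≈ 0.878

f_obs/f_src = √((1−β)/(1+β)) = 0.255  ⇒  (1−β)/(1+β) = 0.065025
β = |1 − D²|/(1 + D²) = |1 − 0.065025|/(1 + 0.065025) = 0.878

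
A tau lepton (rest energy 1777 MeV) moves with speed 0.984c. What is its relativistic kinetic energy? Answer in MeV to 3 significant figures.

γ = 1/√(1 − 0.984²) = 5.6127
K = (γ − 1)m₀c² = (5.6127 − 1) × 1777 MeV = 4.6127 × 1777 MeV = 8200 MeV

K ≈ 8200 MeV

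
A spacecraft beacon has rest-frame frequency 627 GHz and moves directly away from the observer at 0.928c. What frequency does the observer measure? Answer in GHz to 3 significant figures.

f_obs ≈ 121 GHz

Relativistic Doppler: f_obs = f_src √((1−β)/(1+β))
= 627 × √(0.072000/1.9280) = 627 × 0.19325 = 121 GHz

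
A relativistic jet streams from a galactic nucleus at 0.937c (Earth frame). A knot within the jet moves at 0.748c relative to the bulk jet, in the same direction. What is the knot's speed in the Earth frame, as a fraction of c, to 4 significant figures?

u ≈ 0.9907c

Relativistic velocity addition: u = (u' + v)/(1 + u'v/c²)
= (0.748 + 0.937)/(1 + 0.748×0.937) = 1.685/1.70088 = 0.9907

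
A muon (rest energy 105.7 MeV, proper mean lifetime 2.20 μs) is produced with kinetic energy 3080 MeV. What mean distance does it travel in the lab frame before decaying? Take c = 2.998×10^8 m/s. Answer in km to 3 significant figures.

d ≈ 19.9 km

γ = 1 + K/(m₀c²) = 1 + 3080/105.7 = 30.139
β = √(1 − 1/γ²) = 0.99945
Dilated lifetime: γτ₀ = 30.139 × 2.20 μs = 66.306 μs
d = βc·γτ₀ = 0.99945 × (2.998×10^8 m/s) × 6.6306×10^-5 s = 19.9 km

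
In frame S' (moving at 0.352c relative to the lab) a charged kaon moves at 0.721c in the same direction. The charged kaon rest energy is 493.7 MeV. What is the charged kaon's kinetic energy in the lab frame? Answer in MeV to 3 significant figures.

K ≈ 461 MeV

u_lab = (0.721 + 0.352)/(1 + 0.721×0.352) = 0.855804
γ = 1/√(1 − 0.855804²) = 1.9331
K = (γ − 1)m₀c² = (1.9331 − 1) × 493.7 = 0.93311 × 493.7 = 461 MeV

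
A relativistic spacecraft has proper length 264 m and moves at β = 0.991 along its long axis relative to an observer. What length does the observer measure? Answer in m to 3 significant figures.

L ≈ 35.3 m

γ = 1/√(1 − 0.991²) = 7.4704
Length contraction: L = L₀/γ = 264/7.4704 = 35.3 m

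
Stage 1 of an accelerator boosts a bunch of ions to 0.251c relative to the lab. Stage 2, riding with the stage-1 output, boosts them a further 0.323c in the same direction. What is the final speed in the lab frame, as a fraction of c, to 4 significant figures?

Compose boost 2: (0.323 + 0.251)/(1 + 0.323×0.251) = 0.5740/1.08107 = 0.5310

u ≈ 0.5310c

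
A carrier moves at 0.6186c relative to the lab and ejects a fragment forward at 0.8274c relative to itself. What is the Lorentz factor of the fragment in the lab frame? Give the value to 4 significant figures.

u_lab = (0.8274 + 0.6186)/(1 + 0.8274×0.6186) = 1.4460/1.511830 = 0.9564570
γ = 1/√(1 − 0.9564570²) = 3.426

γ ≈ 3.426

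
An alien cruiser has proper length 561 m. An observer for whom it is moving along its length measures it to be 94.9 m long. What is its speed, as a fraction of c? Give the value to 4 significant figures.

γ = L₀/L = 561/94.9 = 5.91149
β = √(1 − 1/γ²) = 0.9856

β ≈ 0.9856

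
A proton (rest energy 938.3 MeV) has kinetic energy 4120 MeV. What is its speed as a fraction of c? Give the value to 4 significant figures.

β ≈ 0.9826

γ = 1 + K/(m₀c²) = 1 + 4120/938.3 = 5.39092
β = √(1 − 1/γ²) = 0.9826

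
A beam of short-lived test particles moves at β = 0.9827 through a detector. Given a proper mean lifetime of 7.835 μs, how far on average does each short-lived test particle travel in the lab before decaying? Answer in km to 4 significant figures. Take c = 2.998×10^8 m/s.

d ≈ 12.46 km

γ = 1/√(1 − 0.9827²) = 5.39944
Dilated lifetime: Δt = γτ₀ = 5.39944 × 7.835 μs = 42.3046 μs
d = vΔt = 0.9827c × 42.3046 μs = 2.94613×10^8 m/s × 4.23046×10^-5 s = 12.46 km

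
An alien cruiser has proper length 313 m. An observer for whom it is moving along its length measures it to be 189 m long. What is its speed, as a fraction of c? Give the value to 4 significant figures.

γ = L₀/L = 313/189 = 1.65608
β = √(1 − 1/γ²) = 0.7971

β ≈ 0.7971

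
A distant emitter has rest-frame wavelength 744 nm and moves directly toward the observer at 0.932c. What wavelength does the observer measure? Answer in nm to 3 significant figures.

Relativistic Doppler: λ_obs = λ_src √((1−β)/(1+β))
= 744 × √(0.068000/1.9320) = 744 × 0.18761 = 140 nm

λ_obs ≈ 140 nm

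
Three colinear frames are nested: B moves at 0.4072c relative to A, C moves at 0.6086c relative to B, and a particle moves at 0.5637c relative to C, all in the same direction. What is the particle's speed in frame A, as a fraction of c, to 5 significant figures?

u ≈ 0.94439c

Compose boost 2: (0.6086 + 0.4072)/(1 + 0.6086×0.4072) = 1.0158/1.247822 = 0.8140585
Compose boost 3: (0.5637 + 0.8140585)/(1 + 0.5637×0.8140585) = 1.377758/1.458885 = 0.94439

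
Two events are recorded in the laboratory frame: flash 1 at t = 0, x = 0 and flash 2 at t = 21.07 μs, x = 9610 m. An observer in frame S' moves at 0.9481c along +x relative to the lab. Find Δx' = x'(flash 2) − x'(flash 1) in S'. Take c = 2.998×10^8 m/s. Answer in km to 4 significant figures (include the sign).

Δx' ≈ 11.39 km

γ = 1/√(1 − 0.9481²) = 3.14493
Δx' = γ(Δx − vΔt) = 3.14493 × (9610 m − 0.9481×(2.998×10^8 m/s)×21.07×10^-6 s)
= 3.14493 × (3621.06 m) = 11.39 km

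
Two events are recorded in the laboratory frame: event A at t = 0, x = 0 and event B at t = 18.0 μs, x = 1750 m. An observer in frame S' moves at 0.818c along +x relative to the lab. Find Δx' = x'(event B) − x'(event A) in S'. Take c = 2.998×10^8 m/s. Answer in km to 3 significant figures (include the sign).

γ = 1/√(1 − 0.818²) = 1.7385
Δx' = γ(Δx − vΔt) = 1.7385 × (1750 m − 0.818×(2.998×10^8 m/s)×18.0×10^-6 s)
= 1.7385 × (-2664.3 m) = -4.63 km

Δx' ≈ -4.63 km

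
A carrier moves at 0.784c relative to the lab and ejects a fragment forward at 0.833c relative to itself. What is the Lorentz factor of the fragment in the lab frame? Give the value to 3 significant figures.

γ ≈ 4.81

u_lab = (0.833 + 0.784)/(1 + 0.833×0.784) = 1.617/1.65307 = 0.978179
γ = 1/√(1 − 0.978179²) = 4.81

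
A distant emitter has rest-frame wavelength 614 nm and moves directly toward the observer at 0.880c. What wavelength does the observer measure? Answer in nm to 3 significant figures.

Relativistic Doppler: λ_obs = λ_src √((1−β)/(1+β))
= 614 × √(0.12000/1.8800) = 614 × 0.25265 = 155 nm

λ_obs ≈ 155 nm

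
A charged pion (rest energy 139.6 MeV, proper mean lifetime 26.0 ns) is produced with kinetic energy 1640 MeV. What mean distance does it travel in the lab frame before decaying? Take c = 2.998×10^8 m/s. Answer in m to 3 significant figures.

γ = 1 + K/(m₀c²) = 1 + 1640/139.6 = 12.748
β = √(1 − 1/γ²) = 0.99692
Dilated lifetime: γτ₀ = 12.748 × 26.0 ns = 331.44 ns
d = βc·γτ₀ = 0.99692 × (2.998×10^8 m/s) × 3.3144×10^-7 s = 99.1 m

d ≈ 99.1 m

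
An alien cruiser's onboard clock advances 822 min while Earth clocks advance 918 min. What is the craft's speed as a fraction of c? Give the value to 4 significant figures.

γ = Δt/τ₀ = 918/822 = 1.11679
β = √(1 − 1/γ²) = √(1 − 1/1.11679²) = 0.4452

β ≈ 0.4452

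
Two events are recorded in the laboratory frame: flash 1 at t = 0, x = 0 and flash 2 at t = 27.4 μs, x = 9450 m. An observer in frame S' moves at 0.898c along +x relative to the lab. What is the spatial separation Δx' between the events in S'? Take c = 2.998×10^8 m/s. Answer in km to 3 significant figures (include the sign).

Δx' ≈ 4.71 km

γ = 1/√(1 − 0.898²) = 2.2728
Δx' = γ(Δx − vΔt) = 2.2728 × (9450 m − 0.898×(2.998×10^8 m/s)×27.4×10^-6 s)
= 2.2728 × (2073.4 m) = 4.71 km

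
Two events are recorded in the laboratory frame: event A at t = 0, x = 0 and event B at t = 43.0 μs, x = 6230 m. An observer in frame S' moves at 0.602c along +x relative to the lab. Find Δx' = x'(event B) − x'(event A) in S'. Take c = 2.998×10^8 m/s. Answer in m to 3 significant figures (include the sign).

Δx' ≈ -1920 m

γ = 1/√(1 − 0.602²) = 1.2524
Δx' = γ(Δx − vΔt) = 1.2524 × (6230 m − 0.602×(2.998×10^8 m/s)×43.0×10^-6 s)
= 1.2524 × (-1530.6 m) = -1920 m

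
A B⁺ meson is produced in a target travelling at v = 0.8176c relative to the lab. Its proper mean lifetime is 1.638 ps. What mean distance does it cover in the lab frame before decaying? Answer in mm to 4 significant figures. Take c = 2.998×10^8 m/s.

d ≈ 0.6973 mm

γ = 1/√(1 − 0.8176²) = 1.73675
Dilated lifetime: Δt = γτ₀ = 1.73675 × 1.638 ps = 2.84480 ps
d = vΔt = 0.8176c × 2.84480 ps = 2.45116×10^8 m/s × 2.84480×10^-12 s = 0.6973 mm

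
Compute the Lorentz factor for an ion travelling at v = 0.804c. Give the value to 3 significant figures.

γ ≈ 1.68

γ = 1/√(1 − β²) = 1/√(1 − 0.804²) = 1/√(0.35358) = 1.68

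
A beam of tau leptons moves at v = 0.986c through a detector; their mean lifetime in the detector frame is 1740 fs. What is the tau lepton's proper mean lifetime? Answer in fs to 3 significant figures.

τ₀ ≈ 290 fs

γ = 1/√(1 − 0.986²) = 5.9972
Proper time: τ₀ = Δt/γ = 1740/5.9972 = 290 fs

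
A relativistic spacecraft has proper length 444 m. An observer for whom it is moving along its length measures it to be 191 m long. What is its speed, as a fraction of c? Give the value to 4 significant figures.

β ≈ 0.9027

γ = L₀/L = 444/191 = 2.32461
β = √(1 − 1/γ²) = 0.9027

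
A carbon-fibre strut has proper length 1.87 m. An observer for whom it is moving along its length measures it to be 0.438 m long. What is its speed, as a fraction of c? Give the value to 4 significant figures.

γ = L₀/L = 1.87/0.438 = 4.26941
β = √(1 − 1/γ²) = 0.9722

β ≈ 0.9722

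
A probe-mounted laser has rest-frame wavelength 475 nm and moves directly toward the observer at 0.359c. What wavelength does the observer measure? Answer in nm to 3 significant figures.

λ_obs ≈ 326 nm

Relativistic Doppler: λ_obs = λ_src √((1−β)/(1+β))
= 475 × √(0.64100/1.3590) = 475 × 0.68678 = 326 nm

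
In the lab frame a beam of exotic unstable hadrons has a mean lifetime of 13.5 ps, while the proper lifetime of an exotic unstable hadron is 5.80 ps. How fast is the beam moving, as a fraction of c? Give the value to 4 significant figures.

γ = Δt/τ₀ = 13.5/5.80 = 2.32759
β = √(1 − 1/γ²) = √(1 − 1/2.32759²) = 0.9030

β ≈ 0.9030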